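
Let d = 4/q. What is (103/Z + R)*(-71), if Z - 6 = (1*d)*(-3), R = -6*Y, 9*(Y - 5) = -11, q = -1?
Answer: 21655/18 ≈ 1203.1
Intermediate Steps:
Y = 34/9 (Y = 5 + (1/9)*(-11) = 5 - 11/9 = 34/9 ≈ 3.7778)
R = -68/3 (R = -6*34/9 = -68/3 ≈ -22.667)
d = -4 (d = 4/(-1) = 4*(-1) = -4)
Z = 18 (Z = 6 + (1*(-4))*(-3) = 6 - 4*(-3) = 6 + 12 = 18)
(103/Z + R)*(-71) = (103/18 - 68/3)*(-71) = -305/18*(-71) = 21655/18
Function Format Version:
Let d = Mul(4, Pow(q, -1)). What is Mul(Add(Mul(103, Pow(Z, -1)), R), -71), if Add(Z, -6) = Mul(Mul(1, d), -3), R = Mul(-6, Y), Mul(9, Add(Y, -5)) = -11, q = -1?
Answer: Rational(21655, 18) ≈ 1203.1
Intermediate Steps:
Y = Rational(34, 9) (Y = Add(5, Mul(Rational(1, 9), -11)) = Add(5, Rational(-11, 9)) = Rational(34, 9) ≈ 3.7778)
R = Rational(-68, 3) (R = Mul(-6, Rational(34, 9)) = Rational(-68, 3) ≈ -22.667)
d = -4 (d = Mul(4, Pow(-1, -1)) = Mul(4, -1) = -4)
Z = 18 (Z = Add(6, Mul(Mul(1, -4), -3)) = Add(6, Mul(-4, -3)) = Add(6, 12) = 18)
Mul(Add(Mul(103, Pow(Z, -1)), R), -71) = Mul(Add(Mul(103, Pow(18, -1)), Rational(-68, 3)), -71) = Mul(Add(Mul(103, Rational(1, 18)), Rational(-68, 3)), -71) = Mul(Add(Rational(103, 18), Rational(-68, 3)), -71) = Mul(Rational(-305, 18), -71) = Rational(21655, 18)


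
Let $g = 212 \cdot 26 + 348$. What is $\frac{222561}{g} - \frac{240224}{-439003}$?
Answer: $\frac{99112659323}{2572557580} \approx 38.527$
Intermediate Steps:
$g = 5860$ ($g = 5512 + 348 = 5860$)
$\frac{222561}{g} - \frac{240224}{-439003} = \frac{222561}{5860} - \frac{240224}{-439003} = 222561 \cdot \frac{1}{5860} - - \frac{240224}{439003} = \frac{222561}{5860} + \frac{240224}{439003} = \frac{99112659323}{2572557580}$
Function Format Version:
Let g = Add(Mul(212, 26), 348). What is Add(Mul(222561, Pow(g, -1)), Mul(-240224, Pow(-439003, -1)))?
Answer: Rational(99112659323, 2572557580) ≈ 38.527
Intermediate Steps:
g = 5860 (g = Add(5512, 348) = 5860)
Add(Mul(222561, Pow(g, -1)), Mul(-240224, Pow(-439003, -1))) = Add(Mul(222561, Pow(5860, -1)), Mul(-240224, Pow(-439003, -1))) = Add(Mul(222561, Rational(1, 5860)), Mul(-240224, Rational(-1, 439003))) = Add(Rational(222561, 5860), Rational(240224, 439003)) = Rational(99112659323, 2572557580)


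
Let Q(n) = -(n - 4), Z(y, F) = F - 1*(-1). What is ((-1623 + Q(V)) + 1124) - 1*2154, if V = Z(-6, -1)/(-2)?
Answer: -2649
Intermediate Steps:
Z(y, F) = 1 + F (Z(y, F) = F + 1 = 1 + F)
V = 0 (V = (1 - 1)/(-2) = 0*(-½) = 0)
Q(n) = 4 - n (Q(n) = -(-4 + n) = 4 - n)
((-1623 + Q(V)) + 1124) - 1*2154 = ((-1623 + (4 - 1*0)) + 1124) - 1*2154 = ((-1623 + (4 + 0)) + 1124) - 2154 = ((-1623 + 4) + 1124) - 2154 = (-1619 + 1124) - 2154 = -495 - 2154 = -2649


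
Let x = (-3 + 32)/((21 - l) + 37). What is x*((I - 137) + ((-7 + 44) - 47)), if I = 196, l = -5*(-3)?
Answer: 1421/43 ≈ 33.047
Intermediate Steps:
l = 15
x = 29/43 (x = (-3 + 32)/((21 - 1*15) + 37) = 29/((21 - 15) + 37) = 29/(6 + 37) = 29/43 ≈ 0.67442)
x*((I - 137) + ((-7 + 44) - 47)) = 29*((196 - 137) + ((-7 + 44) - 47))/43 = 29*(59 + (37 - 47))/43 = 29*(59 - 10)/43 = (29/43)*49 = 1421/43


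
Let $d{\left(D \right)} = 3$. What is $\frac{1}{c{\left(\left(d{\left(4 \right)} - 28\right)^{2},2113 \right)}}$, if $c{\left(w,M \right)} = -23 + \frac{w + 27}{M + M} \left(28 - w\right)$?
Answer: $- \frac{2113}{243221} \approx -0.0086876$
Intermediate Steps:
$c{\left(w,M \right)} = -23 + \frac{\left(27 + w\right) \left(28 - w\right)}{2 M}$ ($c{\left(w,M \right)} = -23 + \frac{27 + w}{2 M} \left(28 - w\right) = -23 + \frac{\left(27 + w\right) \left(28 - w\right)}{2 M}$)
$\frac{1}{c{\left(\left(d{\left(4 \right)} - 28\right)^{2},2113 \right)}} = \frac{1}{\frac{1}{2} \cdot \frac{1}{2113} \left(756 + \left(3 - 28\right)^{2} - \left(\left(3 - 28\right)^{2}\right)^{2} - 97198\right)} = \frac{1}{\frac{1}{2} \cdot \frac{1}{2113} \left(756 + \left(-25\right)^{2} - \left(\left(-25\right)^{2}\right)^{2} - 97198\right)} = \frac{1}{\frac{1}{2} \cdot \frac{1}{2113} \left(756 + 625 - 625^{2} - 97198\right)} = \frac{1}{\frac{1}{2} \cdot \frac{1}{2113} \left(756 + 625 - 390625 - 97198\right)} = \frac{1}{\frac{1}{2} \cdot \frac{1}{2113} \left(-486442\right)} = \frac{1}{- \frac{243221}{2113}} = - \frac{2113}{243221}$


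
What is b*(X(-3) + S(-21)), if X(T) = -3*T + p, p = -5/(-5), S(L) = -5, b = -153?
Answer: -765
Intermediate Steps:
p = 1 (p = -5*(-⅕) = 1)
X(T) = 1 - 3*T (X(T) = -3*T + 1 = 1 - 3*T)
b*(X(-3) + S(-21)) = -153*((1 - 3*(-3)) - 5) = -153*((1 + 9) - 5) = -153*(10 - 5) = -153*5 = -765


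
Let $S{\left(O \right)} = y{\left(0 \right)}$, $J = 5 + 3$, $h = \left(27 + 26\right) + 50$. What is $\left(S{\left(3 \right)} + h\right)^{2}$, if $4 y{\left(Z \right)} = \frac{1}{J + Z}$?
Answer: $\frac{10870209}{1024} \approx 10615.0$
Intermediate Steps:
$h = 103$ ($h = 53 + 50 = 103$)
$J = 8$
$y{\left(Z \right)} = \frac{1}{4 \left(8 + Z\right)}$
$S{\left(O \right)} = \frac{1}{32}$ ($S{\left(O \right)} = \frac{1}{4 \left(8 + 0\right)} = \frac{1}{4 \cdot 8} = \frac{1}{4} \cdot \frac{1}{8} = \frac{1}{32}$)
$\left(S{\left(3 \right)} + h\right)^{2} = \left(\frac{1}{32} + 103\right)^{2} = \left(\frac{3297}{32}\right)^{2} = \frac{10870209}{1024}$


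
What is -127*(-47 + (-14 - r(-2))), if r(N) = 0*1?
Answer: 7747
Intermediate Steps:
r(N) = 0
-127*(-47 + (-14 - r(-2))) = -127*(-47 + (-14 - 1*0)) = -127*(-47 + (-14 + 0)) = -127*(-47 - 14) = -127*(-61) = 7747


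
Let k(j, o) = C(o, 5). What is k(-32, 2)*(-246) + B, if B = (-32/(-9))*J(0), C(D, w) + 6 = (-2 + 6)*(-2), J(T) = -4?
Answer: 30868/9 ≈ 3429.8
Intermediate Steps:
C(D, w) = -14 (C(D, w) = -6 + (-2 + 6)*(-2) = -6 + 4*(-2) = -6 - 8 = -14)
k(j, o) = -14
B = -128/9 (B = -32/(-9)*(-4) = -32*(-1)/9*(-4) = -8*(-4/9)*(-4) = (32/9)*(-4) = -128/9 ≈ -14.222)
k(-32, 2)*(-246) + B = -14*(-246) - 128/9 = 3444 - 128/9 = 30868/9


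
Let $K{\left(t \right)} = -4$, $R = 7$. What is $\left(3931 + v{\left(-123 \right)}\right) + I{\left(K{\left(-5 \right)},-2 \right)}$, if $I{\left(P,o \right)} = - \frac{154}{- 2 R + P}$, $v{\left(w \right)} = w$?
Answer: $\frac{34349}{9} \approx 3816.6$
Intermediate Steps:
$I{\left(P,o \right)} = - \frac{154}{-14 + P}$ ($I{\left(P,o \right)} = - \frac{154}{\left(-2\right) 7 + P} = - \frac{154}{-14 + P}$)
$\left(3931 + v{\left(-123 \right)}\right) + I{\left(K{\left(-5 \right)},-2 \right)} = \left(3931 - 123\right) - \frac{154}{-14 - 4} = 3808 - \frac{154}{-18} = 3808 - - \frac{77}{9} = 3808 + \frac{77}{9} = \frac{34349}{9}$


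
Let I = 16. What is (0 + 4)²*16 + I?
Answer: 272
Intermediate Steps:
(0 + 4)²*16 + I = (0 + 4)²*16 + 16 = 4²*16 + 16 = 16*16 + 16 = 256 + 16 = 272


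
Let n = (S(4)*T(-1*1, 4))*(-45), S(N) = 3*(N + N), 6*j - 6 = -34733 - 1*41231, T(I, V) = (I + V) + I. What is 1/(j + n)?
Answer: -3/44459 ≈ -6.7478e-5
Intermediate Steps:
T(I, V) = V + 2*I
j = -37979/3 (j = 1 + (-34733 - 1*41231)/6 = 1 + (-34733 - 41231)/6 = 1 + (⅙)*(-75964) = 1 - 37982/3 = -37979/3 ≈ -12660.)
S(N) = 6*N (S(N) = 3*(2*N) = 6*N)
n = -2160 (n = ((6*4)*(4 + 2*(-1*1)))*(-45) = (24*(4 + 2*(-1)))*(-45) = (24*(4 - 2))*(-45) = (24*2)*(-45) = 48*(-45) = -2160)
1/(j + n) = 1/(-37979/3 - 2160) = 1/(-44459/3) = -3/44459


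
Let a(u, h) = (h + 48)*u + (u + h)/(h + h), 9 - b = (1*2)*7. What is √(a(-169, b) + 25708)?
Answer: 2*√115365/5 ≈ 135.86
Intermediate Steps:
b = -5 (b = 9 - 1*2*7 = 9 - 2*7 = 9 - 1*14 = 9 - 14 = -5)
a(u, h) = u*(48 + h) + (h + u)/(2*h) (a(u, h) = (48 + h)*u + (h + u)/((2*h)) = u*(48 + h) + (h + u)*(1/(2*h)) = u*(48 + h) + (h + u)/(2*h))
√(a(-169, b) + 25708) = √((½ + 48*(-169) - 5*(-169) + (½)*(-169)/(-5)) + 25708) = √((½ - 8112 + 845 + (½)*(-169)*(-⅕)) + 25708) = √((½ - 8112 + 845 + 169/10) + 25708) = √(-36248/5 + 25708) = √(92292/5) = 2*√115365/5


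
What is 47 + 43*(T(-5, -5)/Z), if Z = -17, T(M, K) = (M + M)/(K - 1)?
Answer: 2182/51 ≈ 42.784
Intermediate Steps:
T(M, K) = 2*M/(-1 + K) (T(M, K) = (2*M)/(-1 + K) = 2*M/(-1 + K))
47 + 43*(T(-5, -5)/Z) = 47 + 43*((2*(-5)/(-1 - 5))/(-17)) = 47 + 43*((2*(-5)/(-6))*(-1/17)) = 47 + 43*((2*(-5)*(-⅙))*(-1/17)) = 47 + 43*((5/3)*(-1/17)) = 47 + 43*(-5/51) = 47 - 215/51 = 2182/51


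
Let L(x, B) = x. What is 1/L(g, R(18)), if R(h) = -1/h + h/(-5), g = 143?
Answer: 1/143 ≈ 0.0069930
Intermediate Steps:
R(h) = -1/h - h/5 (R(h) = -1/h + h*(-⅕) = -1/h - h/5)
1/L(g, R(18)) = 1/143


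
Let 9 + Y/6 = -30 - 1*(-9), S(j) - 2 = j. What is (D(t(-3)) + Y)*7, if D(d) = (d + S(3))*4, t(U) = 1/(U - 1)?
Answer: -1127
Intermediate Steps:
S(j) = 2 + j
t(U) = 1/(-1 + U)
Y = -180 (Y = -54 + 6*(-30 - 1*(-9)) = -54 + 6*(-30 + 9) = -54 + 6*(-21) = -54 - 126 = -180)
D(d) = 20 + 4*d (D(d) = (d + (2 + 3))*4 = (d + 5)*4 = (5 + d)*4 = 20 + 4*d)
(D(t(-3)) + Y)*7 = ((20 + 4/(-1 - 3)) - 180)*7 = ((20 + 4/(-4)) - 180)*7 = ((20 + 4*(-1/4)) - 180)*7 = ((20 - 1) - 180)*7 = (19 - 180)*7 = -161*7 = -1127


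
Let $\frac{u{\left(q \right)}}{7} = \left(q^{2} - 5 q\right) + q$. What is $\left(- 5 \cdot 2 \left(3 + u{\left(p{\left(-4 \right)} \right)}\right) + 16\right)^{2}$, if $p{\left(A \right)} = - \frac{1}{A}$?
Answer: $\frac{170569}{64} \approx 2665.1$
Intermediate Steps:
$u{\left(q \right)} = - 28 q + 7 q^{2}$ ($u{\left(q \right)} = 7 \left(\left(q^{2} - 5 q\right) + q\right) = 7 \left(q^{2} - 4 q\right) = - 28 q + 7 q^{2}$)
$\left(- 5 \cdot 2 \left(3 + u{\left(p{\left(-4 \right)} \right)}\right) + 16\right)^{2} = \left(- 5 \cdot 2 \left(3 + 7 \left(- \frac{1}{-4}\right) \left(-4 - \frac{1}{-4}\right)\right) + 16\right)^{2} = \left(- 5 \cdot 2 \left(3 + 7 \left(\left(-1\right) \left(- \frac{1}{4}\right)\right) \left(-4 - - \frac{1}{4}\right)\right) + 16\right)^{2} = \left(- 5 \cdot 2 \left(3 + 7 \cdot \frac{1}{4} \left(-4 + \frac{1}{4}\right)\right) + 16\right)^{2} = \left(- 5 \cdot 2 \left(3 + 7 \cdot \frac{1}{4} \left(- \frac{15}{4}\right)\right) + 16\right)^{2} = \left(- 5 \cdot 2 \left(3 - \frac{105}{16}\right) + 16\right)^{2} = \left(- 5 \cdot 2 \left(- \frac{57}{16}\right) + 16\right)^{2} = \left(\left(-5\right) \left(- \frac{57}{8}\right) + 16\right)^{2} = \left(\frac{285}{8} + 16\right)^{2} = \left(\frac{413}{8}\right)^{2} = \frac{170569}{64}$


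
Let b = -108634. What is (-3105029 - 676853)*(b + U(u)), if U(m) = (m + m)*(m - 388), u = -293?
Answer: -1098379553024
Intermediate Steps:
U(m) = 2*m*(-388 + m) (U(m) = (2*m)*(-388 + m) = 2*m*(-388 + m))
(-3105029 - 676853)*(b + U(u)) = (-3105029 - 676853)*(-108634 + 2*(-293)*(-388 - 293)) = -3781882*(-108634 + 2*(-293)*(-681)) = -3781882*(-108634 + 399066) = -3781882*290432 = -1098379553024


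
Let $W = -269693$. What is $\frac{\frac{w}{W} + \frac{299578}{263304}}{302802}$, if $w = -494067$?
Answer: $\frac{105441953461}{10751173605986472} \approx 9.8075 \cdot 10^{-6}$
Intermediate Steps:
$\frac{\frac{w}{W} + \frac{299578}{263304}}{302802} = \frac{- \frac{494067}{-269693} + \frac{299578}{263304}}{302802} = \left(\left(-494067\right) \left(- \frac{1}{269693}\right) + 299578 \cdot \frac{1}{263304}\right) \frac{1}{302802} = \left(\frac{494067}{269693} + \frac{149789}{131652}\right) \frac{1}{302802} = \frac{105441953461}{35505622836} \cdot \frac{1}{302802} = \frac{105441953461}{10751173605986472}$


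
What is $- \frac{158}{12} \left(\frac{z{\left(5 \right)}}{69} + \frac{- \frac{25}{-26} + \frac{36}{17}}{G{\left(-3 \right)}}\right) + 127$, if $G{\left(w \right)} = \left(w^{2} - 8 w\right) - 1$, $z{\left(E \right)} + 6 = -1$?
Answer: $\frac{744066053}{5855616} \approx 127.07$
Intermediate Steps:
$z{\left(E \right)} = -7$ ($z{\left(E \right)} = -6 - 1 = -7$)
$G{\left(w \right)} = -1 + w^{2} - 8 w$
$- \frac{158}{12} \left(\frac{z{\left(5 \right)}}{69} + \frac{- \frac{25}{-26} + \frac{36}{17}}{G{\left(-3 \right)}}\right) + 127 = - \frac{158}{12} \left(- \frac{7}{69} + \frac{- \frac{25}{-26} + \frac{36}{17}}{-1 + \left(-3\right)^{2} - -24}\right) + 127 = \left(-158\right) \frac{1}{12} \left(\left(-7\right) \frac{1}{69} + \frac{\left(-25\right) \left(- \frac{1}{26}\right) + 36 \cdot \frac{1}{17}}{-1 + 9 + 24}\right) + 127 = - \frac{79 \left(- \frac{7}{69} + \frac{\frac{25}{26} + \frac{36}{17}}{32}\right)}{6} + 127 = - \frac{79 \left(- \frac{7}{69} + \frac{1361}{442} \cdot \frac{1}{32}\right)}{6} + 127 = - \frac{79 \left(- \frac{7}{69} + \frac{1361}{14144}\right)}{6} + 127 = \left(- \frac{79}{6}\right) \left(- \frac{5099}{975936}\right) + 127 = \frac{402821}{5855616} + 127 = \frac{744066053}{5855616}$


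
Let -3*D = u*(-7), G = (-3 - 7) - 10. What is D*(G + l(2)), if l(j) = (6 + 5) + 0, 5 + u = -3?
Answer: 168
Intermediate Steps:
u = -8 (u = -5 - 3 = -8)
G = -20 (G = -10 - 10 = -20)
D = -56/3 (D = -(-8)*(-7)/3 = -⅓*56 = -56/3 ≈ -18.667)
l(j) = 11 (l(j) = 11 + 0 = 11)
D*(G + l(2)) = -56*(-20 + 11)/3 = -56/3*(-9) = 168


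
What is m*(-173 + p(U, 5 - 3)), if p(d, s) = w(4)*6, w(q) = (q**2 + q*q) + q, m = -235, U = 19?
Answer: -10105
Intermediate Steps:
w(q) = q + 2*q**2 (w(q) = (q**2 + q**2) + q = 2*q**2 + q = q + 2*q**2)
p(d, s) = 216 (p(d, s) = (4*(1 + 2*4))*6 = (4*(1 + 8))*6 = (4*9)*6 = 36*6 = 216)
m*(-173 + p(U, 5 - 3)) = -235*(-173 + 216) = -235*43 = -10105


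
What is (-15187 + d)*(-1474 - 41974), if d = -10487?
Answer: 1115483952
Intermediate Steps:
(-15187 + d)*(-1474 - 41974) = (-15187 - 10487)*(-1474 - 41974) = -25674*(-43448) = 1115483952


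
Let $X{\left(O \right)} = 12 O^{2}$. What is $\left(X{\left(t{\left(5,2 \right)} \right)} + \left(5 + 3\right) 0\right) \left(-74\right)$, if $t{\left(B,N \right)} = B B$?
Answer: $-555000$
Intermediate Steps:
$t{\left(B,N \right)} = B^{2}$
$\left(X{\left(t{\left(5,2 \right)} \right)} + \left(5 + 3\right) 0\right) \left(-74\right) = \left(12 \left(5^{2}\right)^{2} + \left(5 + 3\right) 0\right) \left(-74\right) = \left(12 \cdot 25^{2} + 8 \cdot 0\right) \left(-74\right) = \left(12 \cdot 625 + 0\right) \left(-74\right) = \left(7500 + 0\right) \left(-74\right) = 7500 \left(-74\right) = -555000$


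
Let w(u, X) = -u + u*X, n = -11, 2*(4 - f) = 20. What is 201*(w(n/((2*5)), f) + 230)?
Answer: 477777/10 ≈ 47778.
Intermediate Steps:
f = -6 (f = 4 - 1/2*20 = 4 - 10 = -6)
w(u, X) = -u + X*u
201*(w(n/((2*5)), f) + 230) = 201*((-11/(2*5))*(-1 - 6) + 230) = 201*(-11/10*(-7) + 230) = 201*(77/10 + 230) = 201*(2377/10) = 477777/10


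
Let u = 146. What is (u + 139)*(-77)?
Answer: -21945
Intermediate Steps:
(u + 139)*(-77) = (146 + 139)*(-77) = 285*(-77) = -21945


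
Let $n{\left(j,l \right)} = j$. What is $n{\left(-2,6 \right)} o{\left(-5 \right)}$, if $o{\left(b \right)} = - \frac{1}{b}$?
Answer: $- \frac{2}{5} \approx -0.4$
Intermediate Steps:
$n{\left(-2,6 \right)} o{\left(-5 \right)} = - 2 \left(- \frac{1}{-5}\right) = - 2 \left(\left(-1\right) \left(- \frac{1}{5}\right)\right) = \left(-2\right) \frac{1}{5} = - \frac{2}{5}$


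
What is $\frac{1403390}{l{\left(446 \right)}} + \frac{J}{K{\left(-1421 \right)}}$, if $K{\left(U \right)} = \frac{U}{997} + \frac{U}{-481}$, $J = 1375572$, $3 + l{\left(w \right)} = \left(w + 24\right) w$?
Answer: $\frac{11523172115696309}{12808227551} \approx 8.9967 \cdot 10^{5}$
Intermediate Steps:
$l{\left(w \right)} = -3 + w \left(24 + w\right)$ ($l{\left(w \right)} = -3 + \left(w + 24\right) w = -3 + \left(24 + w\right) w = -3 + w \left(24 + w\right)$)
$K{\left(U \right)} = - \frac{516 U}{479557}$ ($K{\left(U \right)} = U \frac{1}{997} + U \left(- \frac{1}{481}\right) = \frac{U}{997} - \frac{U}{481} = - \frac{516 U}{479557}$)
$\frac{1403390}{l{\left(446 \right)}} + \frac{J}{K{\left(-1421 \right)}} = \frac{1403390}{-3 + 446^{2} + 24 \cdot 446} + \frac{1375572}{\left(- \frac{516}{479557}\right) \left(-1421\right)} = \frac{1403390}{-3 + 198916 + 10704} + \frac{1375572}{\frac{733236}{479557}} = \frac{1403390}{209617} + 1375572 \cdot \frac{479557}{733236} = 1403390 \cdot \frac{1}{209617} + \frac{54972098467}{61103} = \frac{1403390}{209617} + \frac{54972098467}{61103} = \frac{11523172115696309}{12808227551}$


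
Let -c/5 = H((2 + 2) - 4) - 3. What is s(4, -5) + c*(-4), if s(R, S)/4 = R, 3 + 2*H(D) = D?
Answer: -74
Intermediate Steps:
H(D) = -3/2 + D/2
s(R, S) = 4*R
c = 45/2 (c = -5*((-3/2 + ((2 + 2) - 4)/2) - 3) = -5*((-3/2 + (4 - 4)/2) - 3) = -5*((-3/2 + (½)*0) - 3) = -5*((-3/2 + 0) - 3) = -5*(-3/2 - 3) = -5*(-9/2) = 45/2 ≈ 22.500)
s(4, -5) + c*(-4) = 4*4 + (45/2)*(-4) = 16 - 90 = -74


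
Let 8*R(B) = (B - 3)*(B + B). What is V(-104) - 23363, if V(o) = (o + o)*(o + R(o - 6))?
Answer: -648091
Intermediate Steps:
R(B) = B*(-3 + B)/4 (R(B) = ((B - 3)*(B + B))/8 = ((-3 + B)*(2*B))/8 = (2*B*(-3 + B))/8 = B*(-3 + B)/4)
V(o) = 2*o*(o + (-9 + o)*(-6 + o)/4) (V(o) = (o + o)*(o + (o - 6)*(-3 + (o - 6))/4) = (2*o)*(o + (-6 + o)*(-3 + (-6 + o))/4) = (2*o)*(o + (-6 + o)*(-9 + o)/4) = (2*o)*(o + (-9 + o)*(-6 + o)/4) = 2*o*(o + (-9 + o)*(-6 + o)/4))
V(-104) - 23363 = (1/2)*(-104)*(54 + (-104)**2 - 11*(-104)) - 23363 = (1/2)*(-104)*(54 + 10816 + 1144) - 23363 = (1/2)*(-104)*12014 - 23363 = -624728 - 23363 = -648091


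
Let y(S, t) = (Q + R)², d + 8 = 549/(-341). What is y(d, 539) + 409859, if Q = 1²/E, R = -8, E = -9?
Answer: 33203908/81 ≈ 4.0993e+5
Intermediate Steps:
Q = -⅑ (Q = 1²/(-9) = 1*(-⅑) = -⅑ ≈ -0.11111)
d = -3277/341 (d = -8 + 549/(-341) = -8 + 549*(-1/341) = -8 - 549/341 = -3277/341 ≈ -9.6100)
y(S, t) = 5329/81 (y(S, t) = (-⅑ - 8)² = (-73/9)² = 5329/81)
y(d, 539) + 409859 = 5329/81 + 409859 = 33203908/81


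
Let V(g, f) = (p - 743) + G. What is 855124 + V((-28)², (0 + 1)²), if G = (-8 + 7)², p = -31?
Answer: 854351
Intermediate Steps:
G = 1 (G = (-1)² = 1)
V(g, f) = -773 (V(g, f) = (-31 - 743) + 1 = -774 + 1 = -773)
855124 + V((-28)², (0 + 1)²) = 855124 - 773 = 854351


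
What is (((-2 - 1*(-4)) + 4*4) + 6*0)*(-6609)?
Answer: -118962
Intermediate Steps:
(((-2 - 1*(-4)) + 4*4) + 6*0)*(-6609) = (((-2 + 4) + 16) + 0)*(-6609) = ((2 + 16) + 0)*(-6609) = (18 + 0)*(-6609) = 18*(-6609) = -118962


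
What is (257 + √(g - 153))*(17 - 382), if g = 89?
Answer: -93805 - 2920*I ≈ -93805.0 - 2920.0*I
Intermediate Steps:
(257 + √(g - 153))*(17 - 382) = (257 + √(89 - 153))*(17 - 382) = (257 + √(-64))*(-365) = (257 + 8*I)*(-365) = -93805 - 2920*I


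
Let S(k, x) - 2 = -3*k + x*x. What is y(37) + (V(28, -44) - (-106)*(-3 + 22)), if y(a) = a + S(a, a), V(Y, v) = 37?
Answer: 3348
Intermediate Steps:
S(k, x) = 2 + x² - 3*k (S(k, x) = 2 + (-3*k + x*x) = 2 + (-3*k + x²) = 2 + (x² - 3*k) = 2 + x² - 3*k)
y(a) = 2 + a² - 2*a (y(a) = a + (2 + a² - 3*a) = 2 + a² - 2*a)
y(37) + (V(28, -44) - (-106)*(-3 + 22)) = (2 + 37² - 2*37) + (37 - (-106)*(-3 + 22)) = (2 + 1369 - 74) + (37 - (-106)*19) = 1297 + (37 - 1*(-2014)) = 1297 + (37 + 2014) = 1297 + 2051 = 3348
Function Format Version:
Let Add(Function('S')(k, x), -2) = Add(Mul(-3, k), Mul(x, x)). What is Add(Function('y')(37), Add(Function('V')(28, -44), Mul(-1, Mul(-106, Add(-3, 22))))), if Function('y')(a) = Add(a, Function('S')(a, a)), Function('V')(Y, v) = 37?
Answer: 3348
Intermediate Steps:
Function('S')(k, x) = Add(2, Pow(x, 2), Mul(-3, k)) (Function('S')(k, x) = Add(2, Add(Mul(-3, k), Mul(x, x))) = Add(2, Add(Mul(-3, k), Pow(x, 2))) = Add(2, Add(Pow(x, 2), Mul(-3, k))) = Add(2, Pow(x, 2), Mul(-3, k)))
Function('y')(a) = Add(2, Pow(a, 2), Mul(-2, a)) (Function('y')(a) = Add(a, Add(2, Pow(a, 2), Mul(-3, a))) = Add(2, Pow(a, 2), Mul(-2, a)))
Add(Function('y')(37), Add(Function('V')(28, -44), Mul(-1, Mul(-106, Add(-3, 22))))) = Add(Add(2, Pow(37, 2), Mul(-2, 37)), Add(37, Mul(-1, Mul(-106, Add(-3, 22))))) = Add(Add(2, 1369, -74), Add(37, Mul(-1, Mul(-106, 19)))) = Add(1297, Add(37, Mul(-1, -2014))) = Add(1297, Add(37, 2014)) = Add(1297, 2051) = 3348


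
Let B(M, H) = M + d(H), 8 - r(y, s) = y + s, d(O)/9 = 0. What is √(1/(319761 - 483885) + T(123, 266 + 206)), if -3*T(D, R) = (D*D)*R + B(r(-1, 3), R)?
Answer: I*√1781037307996727/27354 ≈ 1542.8*I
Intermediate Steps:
d(O) = 0 (d(O) = 9*0 = 0)
r(y, s) = 8 - s - y (r(y, s) = 8 - (y + s) = 8 - (s + y) = 8 + (-s - y) = 8 - s - y)
B(M, H) = M (B(M, H) = M + 0 = M)
T(D, R) = -2 - R*D²/3 (T(D, R) = -((D*D)*R + (8 - 1*3 - 1*(-1)))/3 = -(D²*R + (8 - 3 + 1))/3 = -(R*D² + 6)/3 = -(6 + R*D²)/3 = -2 - R*D²/3)
√(1/(319761 - 483885) + T(123, 266 + 206)) = √(1/(319761 - 483885) + (-2 - ⅓*(266 + 206)*123²)) = √(1/(-164124) + (-2 - ⅓*472*15129)) = √(-1/164124 + (-2 - 2380296)) = √(-1/164124 - 2380298) = √(-390664028953/164124) = I*√1781037307996727/27354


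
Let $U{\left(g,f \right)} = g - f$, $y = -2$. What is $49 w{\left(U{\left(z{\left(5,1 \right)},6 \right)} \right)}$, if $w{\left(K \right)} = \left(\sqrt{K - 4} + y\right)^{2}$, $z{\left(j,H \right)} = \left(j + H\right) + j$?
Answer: $49$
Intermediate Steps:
$z{\left(j,H \right)} = H + 2 j$ ($z{\left(j,H \right)} = \left(H + j\right) + j = H + 2 j$)
$w{\left(K \right)} = \left(-2 + \sqrt{-4 + K}\right)^{2}$ ($w{\left(K \right)} = \left(\sqrt{K - 4} - 2\right)^{2} = \left(\sqrt{-4 + K} - 2\right)^{2} = \left(-2 + \sqrt{-4 + K}\right)^{2}$)
$49 w{\left(U{\left(z{\left(5,1 \right)},6 \right)} \right)} = 49 \left(-2 + \sqrt{-4 + \left(\left(1 + 2 \cdot 5\right) - 6\right)}\right)^{2} = 49 \left(-2 + \sqrt{-4 + \left(\left(1 + 10\right) - 6\right)}\right)^{2} = 49 \left(-2 + \sqrt{-4 + \left(11 - 6\right)}\right)^{2} = 49 \left(-2 + \sqrt{-4 + 5}\right)^{2} = 49 \left(-2 + \sqrt{1}\right)^{2} = 49 \left(-2 + 1\right)^{2} = 49 \left(-1\right)^{2} = 49 \cdot 1 = 49$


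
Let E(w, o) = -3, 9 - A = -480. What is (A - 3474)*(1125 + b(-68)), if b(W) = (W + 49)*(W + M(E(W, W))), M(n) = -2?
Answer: -7328175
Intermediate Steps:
A = 489 (A = 9 - 1*(-480) = 9 + 480 = 489)
b(W) = (-2 + W)*(49 + W) (b(W) = (W + 49)*(W - 2) = (49 + W)*(-2 + W) = (-2 + W)*(49 + W))
(A - 3474)*(1125 + b(-68)) = (489 - 3474)*(1125 + (-98 + (-68)² + 47*(-68))) = -2985*(1125 + (-98 + 4624 - 3196)) = -2985*(1125 + 1330) = -2985*2455 = -7328175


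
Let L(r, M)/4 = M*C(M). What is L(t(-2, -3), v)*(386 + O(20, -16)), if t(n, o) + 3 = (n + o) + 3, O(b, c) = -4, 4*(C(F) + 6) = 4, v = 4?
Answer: -30560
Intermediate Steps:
C(F) = -5 (C(F) = -6 + (¼)*4 = -6 + 1 = -5)
t(n, o) = n + o (t(n, o) = -3 + ((n + o) + 3) = -3 + (3 + n + o) = n + o)
L(r, M) = -20*M (L(r, M) = 4*(M*(-5)) = 4*(-5*M) = -20*M)
L(t(-2, -3), v)*(386 + O(20, -16)) = (-20*4)*(386 - 4) = -80*382 = -30560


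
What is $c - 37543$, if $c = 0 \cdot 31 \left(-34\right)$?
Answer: $-37543$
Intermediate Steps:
$c = 0$ ($c = 0 \left(-34\right) = 0$)
$c - 37543 = 0 - 37543 = -37543$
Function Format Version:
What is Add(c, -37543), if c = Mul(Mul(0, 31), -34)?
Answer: -37543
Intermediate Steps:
c = 0 (c = Mul(0, -34) = 0)
Add(c, -37543) = Add(0, -37543) = -37543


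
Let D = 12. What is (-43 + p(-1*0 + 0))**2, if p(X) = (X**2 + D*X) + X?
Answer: 1849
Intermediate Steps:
p(X) = X**2 + 13*X (p(X) = (X**2 + 12*X) + X = X**2 + 13*X)
(-43 + p(-1*0 + 0))**2 = (-43 + (-1*0 + 0)*(13 + (-1*0 + 0)))**2 = (-43 + (0 + 0)*(13 + (0 + 0)))**2 = (-43 + 0*(13 + 0))**2 = (-43 + 0*13)**2 = (-43 + 0)**2 = (-43)**2 = 1849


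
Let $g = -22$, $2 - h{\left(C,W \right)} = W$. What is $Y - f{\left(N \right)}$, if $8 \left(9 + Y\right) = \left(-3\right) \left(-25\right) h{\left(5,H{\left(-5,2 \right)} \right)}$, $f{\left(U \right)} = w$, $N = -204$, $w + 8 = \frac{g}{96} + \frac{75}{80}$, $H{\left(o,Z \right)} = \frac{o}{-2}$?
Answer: $- \frac{307}{48} \approx -6.3958$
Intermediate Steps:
$H{\left(o,Z \right)} = - \frac{o}{2}$ ($H{\left(o,Z \right)} = o \left(- \frac{1}{2}\right) = - \frac{o}{2}$)
$h{\left(C,W \right)} = 2 - W$
$w = - \frac{175}{24}$ ($w = -8 + \left(- \frac{22}{96} + \frac{75}{80}\right) = -8 + \left(\left(-22\right) \frac{1}{96} + 75 \cdot \frac{1}{80}\right) = -8 + \left(- \frac{11}{48} + \frac{15}{16}\right) = -8 + \frac{17}{24} = - \frac{175}{24} \approx -7.2917$)
$f{\left(U \right)} = - \frac{175}{24}$
$Y = - \frac{219}{16}$ ($Y = -9 + \frac{\left(-3\right) \left(-25\right) \left(2 - \left(- \frac{1}{2}\right) \left(-5\right)\right)}{8} = -9 + \frac{75 \left(2 - \frac{5}{2}\right)}{8} = -9 + \frac{75 \left(- \frac{1}{2}\right)}{8} = -9 + \frac{1}{8} \left(- \frac{75}{2}\right) = -9 - \frac{75}{16} = - \frac{219}{16} \approx -13.688$)
$Y - f{\left(N \right)} = - \frac{219}{16} - - \frac{175}{24} = - \frac{219}{16} + \frac{175}{24} = - \frac{307}{48}$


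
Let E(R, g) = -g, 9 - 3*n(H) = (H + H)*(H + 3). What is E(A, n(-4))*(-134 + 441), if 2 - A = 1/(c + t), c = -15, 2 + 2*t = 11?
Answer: -307/3 ≈ -102.33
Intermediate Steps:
t = 9/2 (t = -1 + (1/2)*11 = -1 + 11/2 = 9/2 ≈ 4.5000)
n(H) = 3 - 2*H*(3 + H)/3 (n(H) = 3 - (H + H)*(H + 3)/3 = 3 - 2*H*(3 + H)/3)
A = 44/21 (A = 2 - 1/(-15 + 9/2) = 2 - 1/(-21/2) = 2 - 1*(-2/21) = 2 + 2/21 = 44/21 ≈ 2.0952)
E(A, n(-4))*(-134 + 441) = (-(3 - 2*(-4) - 2/3*(-4)**2))*(-134 + 441) = -(3 + 8 - 2/3*16)*307 = -(3 + 8 - 32/3)*307 = -1*1/3*307 = -1/3*307 = -307/3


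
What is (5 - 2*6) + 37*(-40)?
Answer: -1487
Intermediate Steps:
(5 - 2*6) + 37*(-40) = (5 - 12) - 1480 = -7 - 1480 = -1487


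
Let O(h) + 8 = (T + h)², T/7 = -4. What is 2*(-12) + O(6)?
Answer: 452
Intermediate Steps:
T = -28 (T = 7*(-4) = -28)
O(h) = -8 + (-28 + h)²
2*(-12) + O(6) = 2*(-12) + (-8 + (-28 + 6)²) = -24 + (-8 + (-22)²) = -24 + (-8 + 484) = -24 + 476 = 452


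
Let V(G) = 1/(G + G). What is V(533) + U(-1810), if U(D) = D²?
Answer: 3492322601/1066 ≈ 3.2761e+6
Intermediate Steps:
V(G) = 1/(2*G)
V(533) + U(-1810) = (½)/533 + (-1810)² = (½)*(1/533) + 3276100 = 1/1066 + 3276100 = 3492322601/1066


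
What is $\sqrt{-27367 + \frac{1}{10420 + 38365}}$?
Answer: $\frac{i \sqrt{65132809300790}}{48785} \approx 165.43 i$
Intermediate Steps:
$\sqrt{-27367 + \frac{1}{10420 + 38365}} = \sqrt{-27367 + \frac{1}{48785}} = \sqrt{- \frac{1335099094}{48785}} = \frac{i \sqrt{65132809300790}}{48785}$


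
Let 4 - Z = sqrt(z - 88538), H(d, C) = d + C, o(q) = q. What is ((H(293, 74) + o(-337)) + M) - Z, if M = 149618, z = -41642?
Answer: 149644 + 2*I*sqrt(32545) ≈ 1.4964e+5 + 360.8*I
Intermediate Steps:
H(d, C) = C + d
Z = 4 - 2*I*sqrt(32545) (Z = 4 - sqrt(-41642 - 88538) = 4 - sqrt(-130180) = 4 - 2*I*sqrt(32545) ≈ 4.0 - 360.8*I)
((H(293, 74) + o(-337)) + M) - Z = (((74 + 293) - 337) + 149618) - (4 - 2*I*sqrt(32545)) = ((367 - 337) + 149618) + (-4 + 2*I*sqrt(32545)) = (30 + 149618) + (-4 + 2*I*sqrt(32545)) = 149648 + (-4 + 2*I*sqrt(32545)) = 149644 + 2*I*sqrt(32545)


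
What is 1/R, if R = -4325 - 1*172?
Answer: -1/4497 ≈ -0.00022237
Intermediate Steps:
R = -4497 (R = -4325 - 172 = -4497)
1/R = 1/(-4497) = -1/4497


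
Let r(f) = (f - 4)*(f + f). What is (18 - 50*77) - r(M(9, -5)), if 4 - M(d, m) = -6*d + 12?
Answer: -7696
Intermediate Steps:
M(d, m) = -8 + 6*d (M(d, m) = 4 - (-6*d + 12) = 4 - (12 - 6*d) = 4 + (-12 + 6*d) = -8 + 6*d)
r(f) = 2*f*(-4 + f) (r(f) = (-4 + f)*(2*f) = 2*f*(-4 + f))
(18 - 50*77) - r(M(9, -5)) = (18 - 50*77) - 2*(-8 + 6*9)*(-4 + (-8 + 6*9)) = (18 - 3850) - 2*(-8 + 54)*(-4 + (-8 + 54)) = -3832 - 2*46*(-4 + 46) = -3832 - 2*46*42 = -3832 - 1*3864 = -3832 - 3864 = -7696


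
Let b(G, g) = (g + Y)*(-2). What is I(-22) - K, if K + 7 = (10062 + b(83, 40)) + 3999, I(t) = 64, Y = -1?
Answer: -13912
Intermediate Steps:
b(G, g) = 2 - 2*g (b(G, g) = (g - 1)*(-2) = (-1 + g)*(-2) = 2 - 2*g)
K = 13976 (K = -7 + ((10062 + (2 - 2*40)) + 3999) = -7 + ((10062 + (2 - 80)) + 3999) = -7 + ((10062 - 78) + 3999) = -7 + (9984 + 3999) = -7 + 13983 = 13976)
I(-22) - K = 64 - 1*13976 = 64 - 13976 = -13912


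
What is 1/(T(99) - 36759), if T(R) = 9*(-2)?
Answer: -1/36777 ≈ -2.7191e-5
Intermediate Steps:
T(R) = -18
1/(T(99) - 36759) = 1/(-18 - 36759) = 1/(-36777) = -1/36777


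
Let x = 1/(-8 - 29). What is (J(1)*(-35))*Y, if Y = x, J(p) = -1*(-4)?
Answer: 140/37 ≈ 3.7838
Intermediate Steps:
J(p) = 4
x = -1/37 (x = 1/(-37) = -1/37 ≈ -0.027027)
Y = -1/37 ≈ -0.027027
(J(1)*(-35))*Y = (4*(-35))*(-1/37) = -140*(-1/37) = 140/37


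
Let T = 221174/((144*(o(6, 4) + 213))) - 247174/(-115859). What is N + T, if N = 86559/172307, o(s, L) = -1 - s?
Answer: 2988120149792899/296095913487216 ≈ 10.092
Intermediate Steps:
N = 86559/172307 (N = 86559*(1/172307) = 86559/172307 ≈ 0.50235)
T = 16478584001/1718420688 (T = 221174/((144*((-1 - 1*6) + 213))) - 247174/(-115859) = 221174/((144*((-1 - 6) + 213))) - 247174*(-1/115859) = 221174/((144*(-7 + 213))) + 247174/115859 = 221174/((144*206)) + 247174/115859 = 221174/29664 + 247174/115859 = 221174*(1/29664) + 247174/115859 = 110587/14832 + 247174/115859 = 16478584001/1718420688 ≈ 9.5894)
N + T = 86559/172307 + 16478584001/1718420688 = 2988120149792899/296095913487216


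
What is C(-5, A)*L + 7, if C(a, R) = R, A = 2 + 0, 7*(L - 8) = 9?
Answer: 179/7 ≈ 25.571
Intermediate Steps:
L = 65/7 (L = 8 + (1/7)*9 = 8 + 9/7 = 65/7 ≈ 9.2857)
A = 2
C(-5, A)*L + 7 = 2*(65/7) + 7 = 130/7 + 7 = 179/7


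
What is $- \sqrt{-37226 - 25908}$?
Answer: $- i \sqrt{63134} \approx - 251.26 i$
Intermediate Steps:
$- \sqrt{-37226 - 25908} = - \sqrt{-63134} = - i \sqrt{63134}$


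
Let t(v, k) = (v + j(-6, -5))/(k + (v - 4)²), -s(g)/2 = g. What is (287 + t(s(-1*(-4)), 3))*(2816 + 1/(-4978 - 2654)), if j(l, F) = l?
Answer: 129487558775/160272 ≈ 8.0792e+5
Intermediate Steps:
s(g) = -2*g
t(v, k) = (-6 + v)/(k + (-4 + v)²) (t(v, k) = (v - 6)/(k + (v - 4)²) = (-6 + v)/(k + (-4 + v)²))
(287 + t(s(-1*(-4)), 3))*(2816 + 1/(-4978 - 2654)) = (287 + (-6 - (-2)*(-4))/(3 + (-4 - (-2)*(-4))²))*(2816 + 1/(-4978 - 2654)) = (287 + (-6 - 2*4)/(3 + (-4 - 2*4)²))*(2816 + 1/(-7632)) = (287 + (-6 - 8)/(3 + (-4 - 8)²))*(2816 - 1/7632) = (287 - 14/(3 + (-12)²))*(21491711/7632) = (287 - 14/(3 + 144))*(21491711/7632) = (287 - 14/147)*(21491711/7632) = (287 + (1/147)*(-14))*(21491711/7632) = (287 - 2/21)*(21491711/7632) = (6025/21)*(21491711/7632) = 129487558775/160272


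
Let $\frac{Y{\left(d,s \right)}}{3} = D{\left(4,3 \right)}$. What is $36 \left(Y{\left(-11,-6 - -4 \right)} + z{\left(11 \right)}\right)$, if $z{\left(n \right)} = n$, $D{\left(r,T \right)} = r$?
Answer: $828$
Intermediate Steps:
$Y{\left(d,s \right)} = 12$ ($Y{\left(d,s \right)} = 3 \cdot 4 = 12$)
$36 \left(Y{\left(-11,-6 - -4 \right)} + z{\left(11 \right)}\right) = 36 \left(12 + 11\right) = 36 \cdot 23 = 828$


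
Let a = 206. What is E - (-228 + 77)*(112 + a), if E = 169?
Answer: 48187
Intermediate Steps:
E - (-228 + 77)*(112 + a) = 169 - (-228 + 77)*(112 + 206) = 169 - (-151)*318 = 169 - 1*(-48018) = 169 + 48018 = 48187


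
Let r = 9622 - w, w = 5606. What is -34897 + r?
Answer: -30881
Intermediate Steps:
r = 4016 (r = 9622 - 1*5606 = 9622 - 5606 = 4016)
-34897 + r = -34897 + 4016 = -30881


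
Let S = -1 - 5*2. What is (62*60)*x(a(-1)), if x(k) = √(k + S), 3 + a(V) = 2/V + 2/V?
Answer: 11160*I*√2 ≈ 15783.0*I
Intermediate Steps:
S = -11 (S = -1 - 10 = -11)
a(V) = -3 + 4/V (a(V) = -3 + (2/V + 2/V) = -3 + 4/V)
x(k) = √(-11 + k) (x(k) = √(k - 11) = √(-11 + k))
(62*60)*x(a(-1)) = (62*60)*√(-11 + (-3 + 4/(-1))) = 3720*√(-11 + (-3 + 4*(-1))) = 3720*√(-11 + (-3 - 4)) = 3720*√(-11 - 7) = 3720*√(-18) = 3720*(3*I*√2) = 11160*I*√2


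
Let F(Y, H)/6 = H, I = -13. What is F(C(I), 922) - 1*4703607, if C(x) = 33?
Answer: -4698075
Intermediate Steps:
F(Y, H) = 6*H
F(C(I), 922) - 1*4703607 = 6*922 - 1*4703607 = 5532 - 4703607 = -4698075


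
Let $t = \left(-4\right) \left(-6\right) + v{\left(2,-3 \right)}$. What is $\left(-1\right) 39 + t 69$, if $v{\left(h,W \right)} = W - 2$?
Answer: $1272$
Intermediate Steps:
$v{\left(h,W \right)} = -2 + W$
$t = 19$ ($t = \left(-4\right) \left(-6\right) - 5 = 24 - 5 = 19$)
$\left(-1\right) 39 + t 69 = \left(-1\right) 39 + 19 \cdot 69 = -39 + 1311 = 1272$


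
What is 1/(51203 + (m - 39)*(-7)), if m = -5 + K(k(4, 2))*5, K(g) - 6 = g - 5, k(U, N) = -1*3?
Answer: 1/51581 ≈ 1.9387e-5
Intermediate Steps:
k(U, N) = -3
K(g) = 1 + g (K(g) = 6 + (g - 5) = 6 + (-5 + g) = 1 + g)
m = -15 (m = -5 + (1 - 3)*5 = -5 - 2*5 = -5 - 10 = -15)
1/(51203 + (m - 39)*(-7)) = 1/(51203 + (-15 - 39)*(-7)) = 1/(51203 - 54*(-7)) = 1/(51203 + 378) = 1/51581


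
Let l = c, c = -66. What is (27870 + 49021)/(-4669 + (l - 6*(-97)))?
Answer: -76891/4153 ≈ -18.515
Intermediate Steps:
l = -66
(27870 + 49021)/(-4669 + (l - 6*(-97))) = (27870 + 49021)/(-4669 + (-66 - 6*(-97))) = 76891/(-4669 + (-66 + 582)) = 76891/(-4669 + 516) = 76891/(-4153) = 76891*(-1/4153) = -76891/4153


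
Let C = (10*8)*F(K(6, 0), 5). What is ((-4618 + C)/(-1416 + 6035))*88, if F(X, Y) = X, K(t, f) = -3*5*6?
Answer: -1039984/4619 ≈ -225.15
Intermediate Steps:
K(t, f) = -90 (K(t, f) = -15*6 = -90)
C = -7200 (C = (10*8)*(-90) = 80*(-90) = -7200)
((-4618 + C)/(-1416 + 6035))*88 = ((-4618 - 7200)/(-1416 + 6035))*88 = -11818/4619*88 = -1039984/4619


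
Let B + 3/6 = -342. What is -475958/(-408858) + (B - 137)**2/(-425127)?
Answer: 24075080687/38625905548 ≈ 0.62329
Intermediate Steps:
B = -685/2 (B = -1/2 - 342 = -685/2 ≈ -342.50)
-475958/(-408858) + (B - 137)**2/(-425127) = -475958/(-408858) + (-685/2 - 137)**2/(-425127) = -475958*(-1/408858) + (-959/2)**2*(-1/425127) = 237979/204429 + (919681/4)*(-1/425127) = 237979/204429 - 919681/1700508 = 24075080687/38625905548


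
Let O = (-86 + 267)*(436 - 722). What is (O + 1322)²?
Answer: 2544597136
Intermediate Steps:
O = -51766 (O = 181*(-286) = -51766)
(O + 1322)² = (-51766 + 1322)² = (-50444)² = 2544597136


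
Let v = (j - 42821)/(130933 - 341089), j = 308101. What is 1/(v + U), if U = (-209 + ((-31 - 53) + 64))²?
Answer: 52539/2755131379 ≈ 1.9069e-5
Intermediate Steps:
U = 52441 (U = (-209 + (-84 + 64))² = (-209 - 20)² = (-229)² = 52441)
v = -66320/52539 (v = (308101 - 42821)/(130933 - 341089) = 265280/(-210156) = 265280*(-1/210156) = -66320/52539 ≈ -1.2623)
1/(v + U) = 1/(-66320/52539 + 52441) = 1/(2755131379/52539) = 52539/2755131379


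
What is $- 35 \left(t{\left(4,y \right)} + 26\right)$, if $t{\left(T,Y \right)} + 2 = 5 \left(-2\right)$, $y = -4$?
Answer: $-490$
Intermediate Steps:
$t{\left(T,Y \right)} = -12$ ($t{\left(T,Y \right)} = -2 + 5 \left(-2\right) = -2 - 10 = -12$)
$- 35 \left(t{\left(4,y \right)} + 26\right) = - 35 \left(-12 + 26\right) = \left(-35\right) 14 = -490$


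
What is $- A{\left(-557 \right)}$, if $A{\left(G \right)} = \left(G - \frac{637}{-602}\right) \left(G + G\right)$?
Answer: $- \frac{26630727}{43} \approx -6.1932 \cdot 10^{5}$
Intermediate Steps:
$A{\left(G \right)} = 2 G \left(\frac{91}{86} + G\right)$ ($A{\left(G \right)} = \left(G - - \frac{91}{86}\right) 2 G = \left(G + \frac{91}{86}\right) 2 G = \left(\frac{91}{86} + G\right) 2 G = 2 G \left(\frac{91}{86} + G\right)$)
$- A{\left(-557 \right)} = - \frac{\left(-557\right) \left(91 + 86 \left(-557\right)\right)}{43} = - \frac{\left(-557\right) \left(91 - 47902\right)}{43} = - \frac{\left(-557\right) \left(-47811\right)}{43} = \left(-1\right) \frac{26630727}{43} = - \frac{26630727}{43}$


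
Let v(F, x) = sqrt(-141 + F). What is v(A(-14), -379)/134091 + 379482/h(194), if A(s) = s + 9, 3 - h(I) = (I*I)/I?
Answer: -379482/191 + I*sqrt(146)/134091 ≈ -1986.8 + 9.0111e-5*I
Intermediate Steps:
h(I) = 3 - I (h(I) = 3 - I*I/I = 3 - I**2/I = 3 - I)
A(s) = 9 + s
v(A(-14), -379)/134091 + 379482/h(194) = sqrt(-141 + (9 - 14))/134091 + 379482/(3 - 1*194) = sqrt(-141 - 5)*(1/134091) + 379482/(3 - 194) = sqrt(-146)*(1/134091) + 379482/(-191) = (I*sqrt(146))*(1/134091) + 379482*(-1/191) = I*sqrt(146)/134091 - 379482/191 = -379482/191 + I*sqrt(146)/134091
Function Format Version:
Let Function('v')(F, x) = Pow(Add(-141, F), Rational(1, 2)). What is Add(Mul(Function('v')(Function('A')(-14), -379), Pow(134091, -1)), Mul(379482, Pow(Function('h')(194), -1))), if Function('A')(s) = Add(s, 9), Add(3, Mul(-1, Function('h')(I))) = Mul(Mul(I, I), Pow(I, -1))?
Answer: Add(Rational(-379482, 191), Mul(Rational(1, 134091), I, Pow(146, Rational(1, 2)))) ≈ Add(-1986.8, Mul(9.0111e-5, I))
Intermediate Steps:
Function('h')(I) = Add(3, Mul(-1, I)) (Function('h')(I) = Add(3, Mul(-1, Mul(Mul(I, I), Pow(I, -1)))) = Add(3, Mul(-1, Mul(Pow(I, 2), Pow(I, -1)))) = Add(3, Mul(-1, I)))
Function('A')(s) = Add(9, s)
Add(Mul(Function('v')(Function('A')(-14), -379), Pow(134091, -1)), Mul(379482, Pow(Function('h')(194), -1))) = Add(Mul(Pow(Add(-141, Add(9, -14)), Rational(1, 2)), Pow(134091, -1)), Mul(379482, Pow(Add(3, Mul(-1, 194)), -1))) = Add(Mul(Pow(Add(-141, -5), Rational(1, 2)), Rational(1, 134091)), Mul(379482, Pow(Add(3, -194), -1))) = Add(Mul(Pow(-146, Rational(1, 2)), Rational(1, 134091)), Mul(379482, Pow(-191, -1))) = Add(Mul(Mul(I, Pow(146, Rational(1, 2))), Rational(1, 134091)), Mul(379482, Rational(-1, 191))) = Add(Mul(Rational(1, 134091), I, Pow(146, Rational(1, 2))), Rational(-379482, 191)) = Add(Rational(-379482, 191), Mul(Rational(1, 134091), I, Pow(146, Rational(1, 2))))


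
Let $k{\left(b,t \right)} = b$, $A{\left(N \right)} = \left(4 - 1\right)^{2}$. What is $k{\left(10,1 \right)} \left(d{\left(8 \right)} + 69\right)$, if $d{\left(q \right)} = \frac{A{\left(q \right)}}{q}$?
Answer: $\frac{2805}{4} \approx 701.25$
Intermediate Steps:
$A{\left(N \right)} = 9$ ($A{\left(N \right)} = 3^{2} = 9$)
$d{\left(q \right)} = \frac{9}{q}$
$k{\left(10,1 \right)} \left(d{\left(8 \right)} + 69\right) = 10 \left(\frac{9}{8} + 69\right) = 10 \cdot \frac{561}{8} = \frac{2805}{4}$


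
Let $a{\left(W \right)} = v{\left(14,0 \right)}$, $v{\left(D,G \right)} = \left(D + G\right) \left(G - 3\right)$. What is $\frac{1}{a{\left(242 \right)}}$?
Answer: $- \frac{1}{42} \approx -0.02381$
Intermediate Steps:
$v{\left(D,G \right)} = \left(-3 + G\right) \left(D + G\right)$ ($v{\left(D,G \right)} = \left(D + G\right) \left(-3 + G\right) = \left(-3 + G\right) \left(D + G\right)$)
$a{\left(W \right)} = -42$ ($a{\left(W \right)} = 0^{2} - 42 - 0 + 14 \cdot 0 = 0 - 42 + 0 + 0 = -42$)
$\frac{1}{a{\left(242 \right)}} = \frac{1}{-42} = - \frac{1}{42}$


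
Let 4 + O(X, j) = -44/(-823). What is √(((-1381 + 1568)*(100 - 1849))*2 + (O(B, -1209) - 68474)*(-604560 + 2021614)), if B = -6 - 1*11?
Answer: I*√65726382045708154/823 ≈ 3.1151e+5*I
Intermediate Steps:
B = -17 (B = -6 - 11 = -17)
O(X, j) = -3248/823 (O(X, j) = -4 - 44/(-823) = -4 - 44*(-1/823) = -4 + 44/823 = -3248/823)
√(((-1381 + 1568)*(100 - 1849))*2 + (O(B, -1209) - 68474)*(-604560 + 2021614)) = √(((-1381 + 1568)*(100 - 1849))*2 + (-3248/823 - 68474)*(-604560 + 2021614)) = √((187*(-1749))*2 - 56357350/823*1417054) = √(-327063*2 - 79861408246900/823) = √(-654126 - 79861408246900/823) = √(-79861946592598/823) = I*√65726382045708154/823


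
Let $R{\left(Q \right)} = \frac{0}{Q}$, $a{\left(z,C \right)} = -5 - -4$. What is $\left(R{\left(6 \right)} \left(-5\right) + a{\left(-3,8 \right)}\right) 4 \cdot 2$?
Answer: $-8$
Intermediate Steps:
$a{\left(z,C \right)} = -1$ ($a{\left(z,C \right)} = -5 + 4 = -1$)
$R{\left(Q \right)} = 0$
$\left(R{\left(6 \right)} \left(-5\right) + a{\left(-3,8 \right)}\right) 4 \cdot 2 = \left(0 \left(-5\right) - 1\right) 4 \cdot 2 = \left(0 - 1\right) 8 = \left(-1\right) 8 = -8$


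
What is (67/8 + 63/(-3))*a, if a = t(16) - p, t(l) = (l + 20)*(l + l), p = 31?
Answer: -113221/8 ≈ -14153.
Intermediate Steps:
t(l) = 2*l*(20 + l) (t(l) = (20 + l)*(2*l) = 2*l*(20 + l))
a = 1121 (a = 2*16*(20 + 16) - 1*31 = 2*16*36 - 31 = 1152 - 31 = 1121)
(67/8 + 63/(-3))*a = (67/8 + 63/(-3))*1121 = (67*(⅛) + 63*(-⅓))*1121 = (67/8 - 21)*1121 = -101/8*1121 = -113221/8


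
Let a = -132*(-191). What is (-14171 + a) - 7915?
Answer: 3126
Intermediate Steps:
a = 25212 (a = -1*(-25212) = 25212)
(-14171 + a) - 7915 = (-14171 + 25212) - 7915 = 11041 - 7915 = 3126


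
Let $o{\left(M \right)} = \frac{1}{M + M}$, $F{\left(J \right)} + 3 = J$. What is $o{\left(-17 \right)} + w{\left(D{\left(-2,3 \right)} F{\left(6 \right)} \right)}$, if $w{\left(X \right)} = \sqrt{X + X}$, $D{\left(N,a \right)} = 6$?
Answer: $\frac{203}{34} \approx 5.9706$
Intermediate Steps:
$F{\left(J \right)} = -3 + J$
$o{\left(M \right)} = \frac{1}{2 M}$
$w{\left(X \right)} = \sqrt{2} \sqrt{X}$ ($w{\left(X \right)} = \sqrt{2 X} = \sqrt{2} \sqrt{X}$)
$o{\left(-17 \right)} + w{\left(D{\left(-2,3 \right)} F{\left(6 \right)} \right)} = \frac{1}{2 \left(-17\right)} + \sqrt{2} \sqrt{6 \left(-3 + 6\right)} = \frac{1}{2} \left(- \frac{1}{17}\right) + \sqrt{2} \sqrt{6 \cdot 3} = - \frac{1}{34} + \sqrt{2} \sqrt{18} = - \frac{1}{34} + \sqrt{2} \cdot 3 \sqrt{2} = - \frac{1}{34} + 6 = \frac{203}{34}$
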